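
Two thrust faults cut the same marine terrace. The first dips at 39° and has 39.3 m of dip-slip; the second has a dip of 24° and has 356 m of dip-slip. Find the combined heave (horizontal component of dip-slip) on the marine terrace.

356 m

heave_A = 39.3 × cos(39°) = 30.54 m
heave_B = 356 × cos(24°) = 325.2 m
total = 30.54 + 325.2 = 356 m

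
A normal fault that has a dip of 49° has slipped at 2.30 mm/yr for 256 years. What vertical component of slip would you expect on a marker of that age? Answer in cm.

44.4 cm

dip-slip = rate × time = 2.30 mm/yr × 256 years = 0.5888 m
throw = dip-slip × sin(dip) = 0.5888 × sin(49°) = 0.444 m = 44.4 cm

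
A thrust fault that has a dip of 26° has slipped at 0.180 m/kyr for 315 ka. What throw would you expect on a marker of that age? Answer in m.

24.9 m

dip-slip = rate × time = 0.180 m/kyr × 315 ka = 56.70 m
throw = dip-slip × sin(dip) = 56.70 × sin(26°) = 24.9 m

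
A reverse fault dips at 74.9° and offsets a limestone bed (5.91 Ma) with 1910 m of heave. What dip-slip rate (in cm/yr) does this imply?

dip-slip = heave / cos(dip) = 1910 m / cos(74.9°) = 7332 m
rate = 7332 m / 5.91 Ma = 0.00124 m/yr = 0.124 cm/yr

0.124 cm/yr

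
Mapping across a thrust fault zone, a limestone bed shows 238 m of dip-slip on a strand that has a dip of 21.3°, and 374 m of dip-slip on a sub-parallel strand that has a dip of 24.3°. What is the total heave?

563 m

heave_A = 238 × cos(21.3°) = 221.7 m
heave_B = 374 × cos(24.3°) = 340.9 m
total = 221.7 + 340.9 = 563 m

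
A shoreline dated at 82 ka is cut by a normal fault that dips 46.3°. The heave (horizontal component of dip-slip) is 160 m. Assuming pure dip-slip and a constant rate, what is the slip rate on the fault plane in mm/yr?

2.82 mm/yr

dip-slip = heave / cos(dip) = 160 m / cos(46.3°) = 231.6 m
rate = 231.6 m / 82 ka = 0.00282 m/yr = 2.82 mm/yr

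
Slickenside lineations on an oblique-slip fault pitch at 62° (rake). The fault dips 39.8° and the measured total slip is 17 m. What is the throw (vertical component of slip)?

dip-slip = net slip × sin(rake) = 17 m × sin(62°) = 15.01 m
throw = dip-slip × sin(dip) = 15.01 × sin(39.8°) = 9.61 m

9.61 m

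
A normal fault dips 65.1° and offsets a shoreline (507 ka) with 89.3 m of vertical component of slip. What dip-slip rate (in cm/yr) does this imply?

dip-slip = throw / sin(dip) = 89.3 m / sin(65.1°) = 98.45 m
rate = 98.45 m / 507 ka = 0.000194 m/yr = 0.0194 cm/yr

0.0194 cm/yr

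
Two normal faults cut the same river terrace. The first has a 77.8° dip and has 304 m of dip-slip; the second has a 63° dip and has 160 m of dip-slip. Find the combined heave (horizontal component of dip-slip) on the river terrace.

137 m

heave_A = 304 × cos(77.8°) = 64.24 m
heave_B = 160 × cos(63°) = 72.64 m
total = 64.24 + 72.64 = 137 m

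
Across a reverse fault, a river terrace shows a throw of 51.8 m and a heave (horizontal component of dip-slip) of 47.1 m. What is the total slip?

70 m

net slip = √(throw² + heave²) = √(51.8² + 47.1²) = 70 m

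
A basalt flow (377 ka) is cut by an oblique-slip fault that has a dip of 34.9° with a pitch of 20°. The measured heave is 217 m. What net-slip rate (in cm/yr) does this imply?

dip-slip = heave / cos(dip) = 217 / cos(34.9°) = 264.6 m
net slip = dip-slip / sin(rake) = 264.6 / sin(20°) = 773.6 m
rate = 773.6 m / 377 ka = 0.00205 m/yr = 0.205 cm/yr

0.205 cm/yr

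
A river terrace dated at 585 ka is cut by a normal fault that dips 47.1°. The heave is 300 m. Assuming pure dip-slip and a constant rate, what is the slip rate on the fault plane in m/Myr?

dip-slip = heave / cos(dip) = 300 m / cos(47.1°) = 440.7 m
rate = 440.7 m / 585 ka = 0.000753 m/yr = 753 m/Myr

753 m/Myr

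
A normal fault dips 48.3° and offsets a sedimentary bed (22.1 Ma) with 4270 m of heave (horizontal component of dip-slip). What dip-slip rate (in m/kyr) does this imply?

0.290 m/kyr

dip-slip = heave / cos(dip) = 4270 m / cos(48.3°) = 6419 m
rate = 6419 m / 22.1 Ma = 0.000290 m/yr = 0.290 m/kyr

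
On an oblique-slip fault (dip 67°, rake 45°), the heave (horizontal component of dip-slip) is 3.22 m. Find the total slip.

dip-slip = heave / cos(dip) = 3.22 / cos(67°) = 8.241 m
net slip = dip-slip / sin(rake) = 8.241 / sin(45°) = 11.7 m

11.7 m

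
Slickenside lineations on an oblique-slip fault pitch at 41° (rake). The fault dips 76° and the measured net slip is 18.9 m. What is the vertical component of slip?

dip-slip = net slip × sin(rake) = 18.9 m × sin(41°) = 12.40 m
throw = dip-slip × sin(dip) = 12.40 × sin(76°) = 12 m

12 m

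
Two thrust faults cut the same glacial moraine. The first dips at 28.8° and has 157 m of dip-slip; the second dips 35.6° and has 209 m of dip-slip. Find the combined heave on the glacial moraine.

308 m

heave_A = 157 × cos(28.8°) = 137.6 m
heave_B = 209 × cos(35.6°) = 169.9 m
total = 137.6 + 169.9 = 308 m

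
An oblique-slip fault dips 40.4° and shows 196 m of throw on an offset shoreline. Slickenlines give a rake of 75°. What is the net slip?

313 m

dip-slip = throw / sin(dip) = 196 / sin(40.4°) = 302.4 m
net slip = dip-slip / sin(rake) = 302.4 / sin(75°) = 313 m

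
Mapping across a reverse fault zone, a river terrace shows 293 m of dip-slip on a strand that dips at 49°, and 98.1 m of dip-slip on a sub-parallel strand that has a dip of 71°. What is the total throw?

314 m

throw_A = 293 × sin(49°) = 221.1 m
throw_B = 98.1 × sin(71°) = 92.76 m
total = 221.1 + 92.76 = 314 m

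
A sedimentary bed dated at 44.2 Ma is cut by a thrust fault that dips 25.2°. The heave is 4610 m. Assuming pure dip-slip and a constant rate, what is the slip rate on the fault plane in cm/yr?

dip-slip = heave / cos(dip) = 4610 m / cos(25.2°) = 5095 m
rate = 5095 m / 44.2 Ma = 0.000115 m/yr = 0.0115 cm/yr

0.0115 cm/yr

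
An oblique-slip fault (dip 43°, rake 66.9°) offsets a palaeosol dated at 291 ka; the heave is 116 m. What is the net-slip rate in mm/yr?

0.593 mm/yr

dip-slip = heave / cos(dip) = 116 / cos(43°) = 158.6 m
net slip = dip-slip / sin(rake) = 158.6 / sin(66.9°) = 172.4 m
rate = 172.4 m / 291 ka = 0.000593 m/yr = 0.593 mm/yr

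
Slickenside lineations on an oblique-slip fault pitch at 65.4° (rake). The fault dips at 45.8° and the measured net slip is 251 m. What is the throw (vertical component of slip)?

164 m

dip-slip = net slip × sin(rake) = 251 m × sin(65.4°) = 228.2 m
throw = dip-slip × sin(dip) = 228.2 × sin(45.8°) = 164 m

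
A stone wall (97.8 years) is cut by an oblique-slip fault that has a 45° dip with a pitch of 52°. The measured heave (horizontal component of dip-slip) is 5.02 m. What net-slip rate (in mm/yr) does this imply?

dip-slip = heave / cos(dip) = 5.02 / cos(45°) = 7.099 m
net slip = dip-slip / sin(rake) = 7.099 / sin(52°) = 9.009 m
rate = 9.009 m / 97.8 years = 0.0921 m/yr = 92.1 mm/yr

92.1 mm/yr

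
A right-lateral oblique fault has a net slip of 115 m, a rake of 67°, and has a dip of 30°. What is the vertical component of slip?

52.9 m

dip-slip = net slip × sin(rake) = 115 m × sin(67°) = 105.9 m
throw = dip-slip × sin(dip) = 105.9 × sin(30°) = 52.9 m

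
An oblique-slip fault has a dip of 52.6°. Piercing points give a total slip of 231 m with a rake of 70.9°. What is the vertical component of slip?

173 m

dip-slip = net slip × sin(rake) = 231 m × sin(70.9°) = 218.3 m
throw = dip-slip × sin(dip) = 218.3 × sin(52.6°) = 173 m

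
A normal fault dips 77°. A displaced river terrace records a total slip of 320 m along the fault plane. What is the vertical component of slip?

throw = dip-slip × sin(dip) = 320 m × sin(77°) = 312 m

312 m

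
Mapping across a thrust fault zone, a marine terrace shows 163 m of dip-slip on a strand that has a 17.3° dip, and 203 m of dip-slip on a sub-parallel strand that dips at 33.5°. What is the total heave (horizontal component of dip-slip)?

325 m

heave_A = 163 × cos(17.3°) = 155.6 m
heave_B = 203 × cos(33.5°) = 169.3 m
total = 155.6 + 169.3 = 325 m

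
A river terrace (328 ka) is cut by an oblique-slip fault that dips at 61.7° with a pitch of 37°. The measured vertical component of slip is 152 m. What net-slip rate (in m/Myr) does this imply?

dip-slip = throw / sin(dip) = 152 / sin(61.7°) = 172.6 m
net slip = dip-slip / sin(rake) = 172.6 / sin(37°) = 286.9 m
rate = 286.9 m / 328 ka = 0.000875 m/yr = 875 m/Myr

875 m/Myr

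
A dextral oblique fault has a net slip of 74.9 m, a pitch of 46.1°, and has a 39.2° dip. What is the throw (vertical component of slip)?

34.1 m

dip-slip = net slip × sin(rake) = 74.9 m × sin(46.1°) = 53.97 m
throw = dip-slip × sin(dip) = 53.97 × sin(39.2°) = 34.1 m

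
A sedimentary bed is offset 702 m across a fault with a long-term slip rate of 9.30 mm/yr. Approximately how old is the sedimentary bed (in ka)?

age = offset / rate = 702 m / (9.30 mm/yr) = 75500 yr = 75.5 ka

75.5 ka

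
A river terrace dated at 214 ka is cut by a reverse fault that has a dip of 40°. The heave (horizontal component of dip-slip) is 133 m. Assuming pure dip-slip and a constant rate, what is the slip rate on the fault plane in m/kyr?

dip-slip = heave / cos(dip) = 133 m / cos(40°) = 173.6 m
rate = 173.6 m / 214 ka = 0.000811 m/yr = 0.811 m/kyr

0.811 m/kyr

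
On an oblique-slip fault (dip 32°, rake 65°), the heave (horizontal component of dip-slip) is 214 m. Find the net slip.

278 m

dip-slip = heave / cos(dip) = 214 / cos(32°) = 252.3 m
net slip = dip-slip / sin(rake) = 252.3 / sin(65°) = 278 m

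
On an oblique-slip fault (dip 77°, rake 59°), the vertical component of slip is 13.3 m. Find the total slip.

15.9 m

dip-slip = throw / sin(dip) = 13.3 / sin(77°) = 13.65 m
net slip = dip-slip / sin(rake) = 13.65 / sin(59°) = 15.9 m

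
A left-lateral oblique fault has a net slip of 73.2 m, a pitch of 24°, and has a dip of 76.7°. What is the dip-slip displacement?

29.8 m

dip-slip = net slip × sin(rake) = 73.2 m × sin(24°) = 29.8 m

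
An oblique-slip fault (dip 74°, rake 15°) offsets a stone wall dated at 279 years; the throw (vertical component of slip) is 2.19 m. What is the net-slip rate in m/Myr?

31600 m/Myr

dip-slip = throw / sin(dip) = 2.19 / sin(74°) = 2.278 m
net slip = dip-slip / sin(rake) = 2.278 / sin(15°) = 8.803 m
rate = 8.803 m / 279 years = 0.0316 m/yr = 31600 m/Myr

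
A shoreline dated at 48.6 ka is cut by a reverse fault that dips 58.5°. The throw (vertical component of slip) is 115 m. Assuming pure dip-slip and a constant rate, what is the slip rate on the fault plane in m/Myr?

dip-slip = throw / sin(dip) = 115 m / sin(58.5°) = 134.9 m
rate = 134.9 m / 48.6 ka = 0.00278 m/yr = 2780 m/Myr

2780 m/Myr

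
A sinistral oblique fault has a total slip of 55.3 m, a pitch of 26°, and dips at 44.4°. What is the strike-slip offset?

49.7 m

strike-slip = net slip × cos(rake) = 55.3 m × cos(26°) = 49.7 m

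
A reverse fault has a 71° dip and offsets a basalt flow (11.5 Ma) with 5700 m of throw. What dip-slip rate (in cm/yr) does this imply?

dip-slip = throw / sin(dip) = 5700 m / sin(71°) = 6028 m
rate = 6028 m / 11.5 Ma = 0.000524 m/yr = 0.0524 cm/yr

0.0524 cm/yr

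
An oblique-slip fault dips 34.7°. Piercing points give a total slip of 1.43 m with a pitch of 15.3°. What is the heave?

dip-slip = net slip × sin(rake) = 1.43 m × sin(15.3°) = 0.3773 m
heave = dip-slip × cos(dip) = 0.3773 × cos(34.7°) = 0.310 m

0.310 m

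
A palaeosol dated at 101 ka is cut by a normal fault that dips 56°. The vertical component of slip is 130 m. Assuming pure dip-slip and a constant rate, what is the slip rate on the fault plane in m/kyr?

1.55 m/kyr

dip-slip = throw / sin(dip) = 130 m / sin(56°) = 156.8 m
rate = 156.8 m / 101 ka = 0.00155 m/yr = 1.55 m/kyr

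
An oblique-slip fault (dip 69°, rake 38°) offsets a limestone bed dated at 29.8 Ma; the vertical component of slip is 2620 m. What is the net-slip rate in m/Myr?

153 m/Myr

dip-slip = throw / sin(dip) = 2620 / sin(69°) = 2806 m
net slip = dip-slip / sin(rake) = 2806 / sin(38°) = 4558 m
rate = 4558 m / 29.8 Ma = 0.000153 m/yr = 153 m/Myr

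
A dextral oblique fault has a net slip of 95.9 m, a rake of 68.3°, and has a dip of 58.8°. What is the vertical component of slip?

76.2 m

dip-slip = net slip × sin(rake) = 95.9 m × sin(68.3°) = 89.10 m
throw = dip-slip × sin(dip) = 89.10 × sin(58.8°) = 76.2 m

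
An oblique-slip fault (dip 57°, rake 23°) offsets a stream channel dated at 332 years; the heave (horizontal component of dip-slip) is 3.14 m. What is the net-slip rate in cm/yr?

dip-slip = heave / cos(dip) = 3.14 / cos(57°) = 5.765 m
net slip = dip-slip / sin(rake) = 5.765 / sin(23°) = 14.76 m
rate = 14.76 m / 332 years = 0.0444 m/yr = 4.44 cm/yr

4.44 cm/yr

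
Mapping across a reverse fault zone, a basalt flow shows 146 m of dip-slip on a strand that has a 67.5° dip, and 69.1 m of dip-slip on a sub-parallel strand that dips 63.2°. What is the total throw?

throw_A = 146 × sin(67.5°) = 134.9 m
throw_B = 69.1 × sin(63.2°) = 61.68 m
total = 134.9 + 61.68 = 197 m

197 m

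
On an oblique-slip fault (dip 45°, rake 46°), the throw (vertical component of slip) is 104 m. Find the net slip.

dip-slip = throw / sin(dip) = 104 / sin(45°) = 147.1 m
net slip = dip-slip / sin(rake) = 147.1 / sin(46°) = 204 m

204 m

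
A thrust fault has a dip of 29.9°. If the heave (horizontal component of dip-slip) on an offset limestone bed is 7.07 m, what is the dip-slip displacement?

8.16 m

dip-slip = heave / cos(dip) = 7.07 / cos(29.9°) = 8.16 m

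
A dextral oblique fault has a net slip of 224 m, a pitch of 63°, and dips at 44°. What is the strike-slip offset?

strike-slip = net slip × cos(rake) = 224 m × cos(63°) = 102 m

102 m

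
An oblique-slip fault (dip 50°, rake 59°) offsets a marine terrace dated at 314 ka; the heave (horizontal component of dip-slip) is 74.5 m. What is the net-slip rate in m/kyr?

dip-slip = heave / cos(dip) = 74.5 / cos(50°) = 115.9 m
net slip = dip-slip / sin(rake) = 115.9 / sin(59°) = 135.2 m
rate = 135.2 m / 314 ka = 0.000431 m/yr = 0.431 m/kyr

0.431 m/kyr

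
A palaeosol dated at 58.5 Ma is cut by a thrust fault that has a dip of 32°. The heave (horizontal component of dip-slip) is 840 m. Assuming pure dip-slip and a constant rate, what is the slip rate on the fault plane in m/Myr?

16.9 m/Myr

dip-slip = heave / cos(dip) = 840 m / cos(32°) = 990.5 m
rate = 990.5 m / 58.5 Ma = 0.0000169 m/yr = 16.9 m/Myr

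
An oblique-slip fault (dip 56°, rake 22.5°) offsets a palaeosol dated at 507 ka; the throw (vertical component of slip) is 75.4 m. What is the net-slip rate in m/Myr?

dip-slip = throw / sin(dip) = 75.4 / sin(56°) = 90.95 m
net slip = dip-slip / sin(rake) = 90.95 / sin(22.5°) = 237.7 m
rate = 237.7 m / 507 ka = 0.000469 m/yr = 469 m/Myr

469 m/Myr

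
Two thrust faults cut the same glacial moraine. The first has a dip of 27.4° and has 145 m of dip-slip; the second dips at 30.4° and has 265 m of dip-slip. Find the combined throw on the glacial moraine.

throw_A = 145 × sin(27.4°) = 66.73 m
throw_B = 265 × sin(30.4°) = 134.1 m
total = 66.73 + 134.1 = 201 m

201 m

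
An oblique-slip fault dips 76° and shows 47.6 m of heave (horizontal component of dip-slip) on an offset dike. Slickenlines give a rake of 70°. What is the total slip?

dip-slip = heave / cos(dip) = 47.6 / cos(76°) = 196.8 m
net slip = dip-slip / sin(rake) = 196.8 / sin(70°) = 209 m

209 m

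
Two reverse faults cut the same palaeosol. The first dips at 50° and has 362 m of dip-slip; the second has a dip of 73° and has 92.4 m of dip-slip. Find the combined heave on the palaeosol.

heave_A = 362 × cos(50°) = 232.7 m
heave_B = 92.4 × cos(73°) = 27.02 m
total = 232.7 + 27.02 = 260 m

260 m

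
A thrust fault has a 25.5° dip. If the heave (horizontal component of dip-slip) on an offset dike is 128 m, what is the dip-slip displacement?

dip-slip = heave / cos(dip) = 128 / cos(25.5°) = 142 m

142 m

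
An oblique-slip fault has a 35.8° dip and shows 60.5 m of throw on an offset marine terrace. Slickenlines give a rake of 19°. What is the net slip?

318 m

dip-slip = throw / sin(dip) = 60.5 / sin(35.8°) = 103.4 m
net slip = dip-slip / sin(rake) = 103.4 / sin(19°) = 318 m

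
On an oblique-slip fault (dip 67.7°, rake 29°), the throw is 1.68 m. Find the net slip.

dip-slip = throw / sin(dip) = 1.68 / sin(67.7°) = 1.816 m
net slip = dip-slip / sin(rake) = 1.816 / sin(29°) = 3.75 m

3.75 m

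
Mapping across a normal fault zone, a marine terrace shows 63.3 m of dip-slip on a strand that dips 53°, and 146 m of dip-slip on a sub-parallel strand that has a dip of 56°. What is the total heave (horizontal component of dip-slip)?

120 m

heave_A = 63.3 × cos(53°) = 38.09 m
heave_B = 146 × cos(56°) = 81.64 m
total = 38.09 + 81.64 = 120 m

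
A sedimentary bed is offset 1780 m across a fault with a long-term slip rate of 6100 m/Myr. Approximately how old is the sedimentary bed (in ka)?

292 ka

age = offset / rate = 1780 m / (6100 m/Myr) = 292000 yr = 292 ka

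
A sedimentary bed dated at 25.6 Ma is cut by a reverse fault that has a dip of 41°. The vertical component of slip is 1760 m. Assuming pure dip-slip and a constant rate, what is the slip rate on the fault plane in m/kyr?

0.105 m/kyr

dip-slip = throw / sin(dip) = 1760 m / sin(41°) = 2683 m
rate = 2683 m / 25.6 Ma = 0.000105 m/yr = 0.105 m/kyr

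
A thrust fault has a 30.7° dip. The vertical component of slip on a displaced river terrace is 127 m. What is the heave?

214 m

heave = throw / tan(dip) = 127 / tan(30.7°) = 214 m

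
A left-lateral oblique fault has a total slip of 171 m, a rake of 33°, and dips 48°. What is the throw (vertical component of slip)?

dip-slip = net slip × sin(rake) = 171 m × sin(33°) = 93.13 m
throw = dip-slip × sin(dip) = 93.13 × sin(48°) = 69.2 m

69.2 m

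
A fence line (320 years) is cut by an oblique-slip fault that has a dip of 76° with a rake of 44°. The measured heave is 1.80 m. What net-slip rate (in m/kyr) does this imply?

33.5 m/kyr

dip-slip = heave / cos(dip) = 1.80 / cos(76°) = 7.440 m
net slip = dip-slip / sin(rake) = 7.440 / sin(44°) = 10.71 m
rate = 10.71 m / 320 years = 0.0335 m/yr = 33.5 m/kyr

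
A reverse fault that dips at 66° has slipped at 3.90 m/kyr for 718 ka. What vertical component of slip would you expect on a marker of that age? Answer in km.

2.56 km

dip-slip = rate × time = 3.90 m/kyr × 718 ka = 2800 m
throw = dip-slip × sin(dip) = 2800 × sin(66°) = 2560 m = 2.56 km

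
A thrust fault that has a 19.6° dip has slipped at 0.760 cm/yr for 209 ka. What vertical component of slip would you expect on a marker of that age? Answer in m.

dip-slip = rate × time = 0.760 cm/yr × 209 ka = 1588 m
throw = dip-slip × sin(dip) = 1588 × sin(19.6°) = 533 m

533 m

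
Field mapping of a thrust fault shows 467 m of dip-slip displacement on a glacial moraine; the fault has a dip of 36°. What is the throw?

274 m

throw = dip-slip × sin(dip) = 467 m × sin(36°) = 274 m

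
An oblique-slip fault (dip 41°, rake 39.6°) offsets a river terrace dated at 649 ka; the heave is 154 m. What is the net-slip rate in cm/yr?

0.0493 cm/yr

dip-slip = heave / cos(dip) = 154 / cos(41°) = 204.1 m
net slip = dip-slip / sin(rake) = 204.1 / sin(39.6°) = 320.1 m
rate = 320.1 m / 649 ka = 0.000493 m/yr = 0.0493 cm/yr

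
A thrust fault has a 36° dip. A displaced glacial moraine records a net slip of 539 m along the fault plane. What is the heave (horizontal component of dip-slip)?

436 m

heave = dip-slip × cos(dip) = 539 m × cos(36°) = 436 m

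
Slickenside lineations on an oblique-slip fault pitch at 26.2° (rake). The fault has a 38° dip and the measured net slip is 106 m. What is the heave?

36.9 m

dip-slip = net slip × sin(rake) = 106 m × sin(26.2°) = 46.80 m
heave = dip-slip × cos(dip) = 46.80 × cos(38°) = 36.9 m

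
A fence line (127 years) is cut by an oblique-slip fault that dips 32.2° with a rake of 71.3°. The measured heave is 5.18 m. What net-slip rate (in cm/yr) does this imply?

dip-slip = heave / cos(dip) = 5.18 / cos(32.2°) = 6.122 m
net slip = dip-slip / sin(rake) = 6.122 / sin(71.3°) = 6.463 m
rate = 6.463 m / 127 years = 0.0509 m/yr = 5.09 cm/yr

5.09 cm/yr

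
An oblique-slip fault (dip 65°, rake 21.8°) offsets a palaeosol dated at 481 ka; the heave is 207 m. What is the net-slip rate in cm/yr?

dip-slip = heave / cos(dip) = 207 / cos(65°) = 489.8 m
net slip = dip-slip / sin(rake) = 489.8 / sin(21.8°) = 1319 m
rate = 1319 m / 481 ka = 0.00274 m/yr = 0.274 cm/yr

0.274 cm/yr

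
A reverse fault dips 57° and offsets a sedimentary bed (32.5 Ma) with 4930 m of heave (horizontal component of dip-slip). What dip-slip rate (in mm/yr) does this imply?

dip-slip = heave / cos(dip) = 4930 m / cos(57°) = 9052 m
rate = 9052 m / 32.5 Ma = 0.000279 m/yr = 0.279 mm/yr

0.279 mm/yr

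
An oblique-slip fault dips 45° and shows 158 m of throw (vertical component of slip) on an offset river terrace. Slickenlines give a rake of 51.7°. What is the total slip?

285 m

dip-slip = throw / sin(dip) = 158 / sin(45°) = 223.4 m
net slip = dip-slip / sin(rake) = 223.4 / sin(51.7°) = 285 m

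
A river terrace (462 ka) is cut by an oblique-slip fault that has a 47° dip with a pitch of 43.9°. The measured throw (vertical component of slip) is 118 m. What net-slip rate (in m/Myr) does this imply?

dip-slip = throw / sin(dip) = 118 / sin(47°) = 161.3 m
net slip = dip-slip / sin(rake) = 161.3 / sin(43.9°) = 232.7 m
rate = 232.7 m / 462 ka = 0.000504 m/yr = 504 m/Myr

504 m/Myr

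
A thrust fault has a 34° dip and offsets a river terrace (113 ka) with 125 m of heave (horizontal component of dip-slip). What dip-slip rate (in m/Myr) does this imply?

dip-slip = heave / cos(dip) = 125 m / cos(34°) = 150.8 m
rate = 150.8 m / 113 ka = 0.00133 m/yr = 1330 m/Myr

1330 m/Myr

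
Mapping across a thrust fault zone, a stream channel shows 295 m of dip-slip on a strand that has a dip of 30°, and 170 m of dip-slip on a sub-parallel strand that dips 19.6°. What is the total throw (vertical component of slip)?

205 m

throw_A = 295 × sin(30°) = 147.5 m
throw_B = 170 × sin(19.6°) = 57.03 m
total = 147.5 + 57.03 = 205 m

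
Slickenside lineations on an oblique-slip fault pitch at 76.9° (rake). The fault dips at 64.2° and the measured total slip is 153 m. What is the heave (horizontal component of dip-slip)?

64.9 m

dip-slip = net slip × sin(rake) = 153 m × sin(76.9°) = 149 m
heave = dip-slip × cos(dip) = 149 × cos(64.2°) = 64.9 m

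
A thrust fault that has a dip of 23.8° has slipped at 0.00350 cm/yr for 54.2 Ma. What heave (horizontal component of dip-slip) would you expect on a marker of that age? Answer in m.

1740 m

dip-slip = rate × time = 0.00350 cm/yr × 54.2 Ma = 1897 m
heave = dip-slip × cos(dip) = 1897 × cos(23.8°) = 1740 m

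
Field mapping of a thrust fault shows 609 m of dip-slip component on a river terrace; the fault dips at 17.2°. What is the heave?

582 m

heave = dip-slip × cos(dip) = 609 m × cos(17.2°) = 582 m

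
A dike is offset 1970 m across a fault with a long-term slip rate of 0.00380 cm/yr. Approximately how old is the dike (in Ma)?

age = offset / rate = 1970 m / (0.00380 cm/yr) = 5.18e+07 yr = 51.8 Ma

51.8 Ma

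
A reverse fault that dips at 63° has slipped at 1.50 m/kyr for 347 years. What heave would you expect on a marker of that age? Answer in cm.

23.6 cm

dip-slip = rate × time = 1.50 m/kyr × 347 years = 0.5205 m
heave = dip-slip × cos(dip) = 0.5205 × cos(63°) = 0.236 m = 23.6 cm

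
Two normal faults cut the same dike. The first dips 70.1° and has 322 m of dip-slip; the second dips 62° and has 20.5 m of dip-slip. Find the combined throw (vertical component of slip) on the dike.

321 m

throw_A = 322 × sin(70.1°) = 302.8 m
throw_B = 20.5 × sin(62°) = 18.10 m
total = 302.8 + 18.10 = 321 m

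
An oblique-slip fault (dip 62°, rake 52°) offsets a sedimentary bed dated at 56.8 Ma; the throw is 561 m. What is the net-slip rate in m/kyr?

dip-slip = throw / sin(dip) = 561 / sin(62°) = 635.4 m
net slip = dip-slip / sin(rake) = 635.4 / sin(52°) = 806.3 m
rate = 806.3 m / 56.8 Ma = 0.0000142 m/yr = 0.0142 m/kyr

0.0142 m/kyr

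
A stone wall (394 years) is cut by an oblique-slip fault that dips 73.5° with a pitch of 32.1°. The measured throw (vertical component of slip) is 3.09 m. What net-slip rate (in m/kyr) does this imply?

15.4 m/kyr

dip-slip = throw / sin(dip) = 3.09 / sin(73.5°) = 3.223 m
net slip = dip-slip / sin(rake) = 3.223 / sin(32.1°) = 6.065 m
rate = 6.065 m / 394 years = 0.0154 m/yr = 15.4 m/kyr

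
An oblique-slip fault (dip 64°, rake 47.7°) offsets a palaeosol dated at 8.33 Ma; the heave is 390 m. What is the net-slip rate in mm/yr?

0.144 mm/yr

dip-slip = heave / cos(dip) = 390 / cos(64°) = 889.7 m
net slip = dip-slip / sin(rake) = 889.7 / sin(47.7°) = 1203 m
rate = 1203 m / 8.33 Ma = 0.000144 m/yr = 0.144 mm/yr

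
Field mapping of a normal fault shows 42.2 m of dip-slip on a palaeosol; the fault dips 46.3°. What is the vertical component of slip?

throw = dip-slip × sin(dip) = 42.2 m × sin(46.3°) = 30.5 m

30.5 m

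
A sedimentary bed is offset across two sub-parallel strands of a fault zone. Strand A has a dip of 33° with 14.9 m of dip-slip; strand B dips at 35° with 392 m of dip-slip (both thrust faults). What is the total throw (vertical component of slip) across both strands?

233 m

throw_A = 14.9 × sin(33°) = 8.115 m
throw_B = 392 × sin(35°) = 224.8 m
total = 8.115 + 224.8 = 233 m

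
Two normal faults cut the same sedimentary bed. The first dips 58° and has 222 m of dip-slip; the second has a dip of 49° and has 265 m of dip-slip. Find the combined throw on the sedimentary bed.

388 m

throw_A = 222 × sin(58°) = 188.3 m
throw_B = 265 × sin(49°) = 200 m
total = 188.3 + 200 = 388 m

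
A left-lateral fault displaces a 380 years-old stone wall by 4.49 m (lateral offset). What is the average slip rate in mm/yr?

11.8 mm/yr

rate = 4.49 m / 380 years = 0.0118 m/yr = 11.8 mm/yr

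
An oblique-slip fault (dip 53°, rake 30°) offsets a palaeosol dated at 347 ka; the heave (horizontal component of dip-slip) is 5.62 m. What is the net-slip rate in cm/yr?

0.00538 cm/yr

dip-slip = heave / cos(dip) = 5.62 / cos(53°) = 9.338 m
net slip = dip-slip / sin(rake) = 9.338 / sin(30°) = 18.68 m
rate = 18.68 m / 347 ka = 0.0000538 m/yr = 0.00538 cm/yr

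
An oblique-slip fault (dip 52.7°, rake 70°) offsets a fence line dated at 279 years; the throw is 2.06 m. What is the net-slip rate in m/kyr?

9.88 m/kyr

dip-slip = throw / sin(dip) = 2.06 / sin(52.7°) = 2.590 m
net slip = dip-slip / sin(rake) = 2.590 / sin(70°) = 2.756 m
rate = 2.756 m / 279 years = 0.00988 m/yr = 9.88 m/kyr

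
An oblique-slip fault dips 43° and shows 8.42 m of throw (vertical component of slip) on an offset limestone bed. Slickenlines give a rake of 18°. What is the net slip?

dip-slip = throw / sin(dip) = 8.42 / sin(43°) = 12.35 m
net slip = dip-slip / sin(rake) = 12.35 / sin(18°) = 40 m

40 m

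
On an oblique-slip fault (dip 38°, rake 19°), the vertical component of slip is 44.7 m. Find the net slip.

223 m

dip-slip = throw / sin(dip) = 44.7 / sin(38°) = 72.60 m
net slip = dip-slip / sin(rake) = 72.60 / sin(19°) = 223 m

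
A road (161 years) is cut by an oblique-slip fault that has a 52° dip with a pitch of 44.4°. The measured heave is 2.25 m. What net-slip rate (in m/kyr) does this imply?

32.4 m/kyr

dip-slip = heave / cos(dip) = 2.25 / cos(52°) = 3.655 m
net slip = dip-slip / sin(rake) = 3.655 / sin(44.4°) = 5.223 m
rate = 5.223 m / 161 years = 0.0324 m/yr = 32.4 m/kyr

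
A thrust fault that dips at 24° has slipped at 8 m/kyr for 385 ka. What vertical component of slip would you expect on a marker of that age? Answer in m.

dip-slip = rate × time = 8 m/kyr × 385 ka = 3080 m
throw = dip-slip × sin(dip) = 3080 × sin(24°) = 1250 m

1250 m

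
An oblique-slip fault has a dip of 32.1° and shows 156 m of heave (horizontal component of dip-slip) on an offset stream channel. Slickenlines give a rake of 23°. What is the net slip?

dip-slip = heave / cos(dip) = 156 / cos(32.1°) = 184.2 m
net slip = dip-slip / sin(rake) = 184.2 / sin(23°) = 471 m

471 m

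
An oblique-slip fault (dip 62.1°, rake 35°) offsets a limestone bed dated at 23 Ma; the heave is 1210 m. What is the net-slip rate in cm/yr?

0.0196 cm/yr

dip-slip = heave / cos(dip) = 1210 / cos(62.1°) = 2586 m
net slip = dip-slip / sin(rake) = 2586 / sin(35°) = 4508 m
rate = 4508 m / 23 Ma = 0.000196 m/yr = 0.0196 cm/yr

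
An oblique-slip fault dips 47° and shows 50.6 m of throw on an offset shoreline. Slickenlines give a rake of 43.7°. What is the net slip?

100 m

dip-slip = throw / sin(dip) = 50.6 / sin(47°) = 69.19 m
net slip = dip-slip / sin(rake) = 69.19 / sin(43.7°) = 100 m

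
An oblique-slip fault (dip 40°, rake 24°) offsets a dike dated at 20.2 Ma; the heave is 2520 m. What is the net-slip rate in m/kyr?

0.400 m/kyr

dip-slip = heave / cos(dip) = 2520 / cos(40°) = 3290 m
net slip = dip-slip / sin(rake) = 3290 / sin(24°) = 8088 m
rate = 8088 m / 20.2 Ma = 0.000400 m/yr = 0.400 m/kyr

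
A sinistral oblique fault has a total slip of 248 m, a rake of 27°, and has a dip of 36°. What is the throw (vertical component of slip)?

66.2 m

dip-slip = net slip × sin(rake) = 248 m × sin(27°) = 112.6 m
throw = dip-slip × sin(dip) = 112.6 × sin(36°) = 66.2 m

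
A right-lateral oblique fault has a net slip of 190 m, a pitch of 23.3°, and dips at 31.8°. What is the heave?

63.9 m

dip-slip = net slip × sin(rake) = 190 m × sin(23.3°) = 75.15 m
heave = dip-slip × cos(dip) = 75.15 × cos(31.8°) = 63.9 m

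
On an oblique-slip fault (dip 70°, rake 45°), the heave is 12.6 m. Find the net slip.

dip-slip = heave / cos(dip) = 12.6 / cos(70°) = 36.84 m
net slip = dip-slip / sin(rake) = 36.84 / sin(45°) = 52.1 m

52.1 m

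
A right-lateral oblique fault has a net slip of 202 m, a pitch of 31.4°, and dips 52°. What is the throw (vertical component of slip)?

82.9 m

dip-slip = net slip × sin(rake) = 202 m × sin(31.4°) = 105.2 m
throw = dip-slip × sin(dip) = 105.2 × sin(52°) = 82.9 m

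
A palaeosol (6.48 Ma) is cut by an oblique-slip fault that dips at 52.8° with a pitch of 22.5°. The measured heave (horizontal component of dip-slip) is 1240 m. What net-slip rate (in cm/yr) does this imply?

dip-slip = heave / cos(dip) = 1240 / cos(52.8°) = 2051 m
net slip = dip-slip / sin(rake) = 2051 / sin(22.5°) = 5359 m
rate = 5359 m / 6.48 Ma = 0.000827 m/yr = 0.0827 cm/yr

0.0827 cm/yr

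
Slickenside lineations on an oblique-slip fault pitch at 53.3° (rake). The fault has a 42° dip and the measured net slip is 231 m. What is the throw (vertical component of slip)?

124 m

dip-slip = net slip × sin(rake) = 231 m × sin(53.3°) = 185.2 m
throw = dip-slip × sin(dip) = 185.2 × sin(42°) = 124 m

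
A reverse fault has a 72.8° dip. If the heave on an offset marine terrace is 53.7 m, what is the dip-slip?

182 m

dip-slip = heave / cos(dip) = 53.7 / cos(72.8°) = 182 m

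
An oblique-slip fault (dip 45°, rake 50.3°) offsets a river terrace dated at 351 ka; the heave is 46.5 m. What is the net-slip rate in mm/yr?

0.244 mm/yr

dip-slip = heave / cos(dip) = 46.5 / cos(45°) = 65.76 m
net slip = dip-slip / sin(rake) = 65.76 / sin(50.3°) = 85.47 m
rate = 85.47 m / 351 ka = 0.000244 m/yr = 0.244 mm/yr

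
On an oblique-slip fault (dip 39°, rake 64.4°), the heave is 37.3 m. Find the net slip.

dip-slip = heave / cos(dip) = 37.3 / cos(39°) = 48 m
net slip = dip-slip / sin(rake) = 48 / sin(64.4°) = 53.2 m

53.2 m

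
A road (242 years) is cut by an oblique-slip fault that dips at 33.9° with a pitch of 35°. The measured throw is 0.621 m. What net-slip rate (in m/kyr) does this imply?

dip-slip = throw / sin(dip) = 0.621 / sin(33.9°) = 1.113 m
net slip = dip-slip / sin(rake) = 1.113 / sin(35°) = 1.941 m
rate = 1.941 m / 242 years = 0.00802 m/yr = 8.02 m/kyr

8.02 m/kyr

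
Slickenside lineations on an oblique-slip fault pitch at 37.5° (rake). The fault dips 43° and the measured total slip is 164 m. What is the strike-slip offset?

strike-slip = net slip × cos(rake) = 164 m × cos(37.5°) = 130 m

130 m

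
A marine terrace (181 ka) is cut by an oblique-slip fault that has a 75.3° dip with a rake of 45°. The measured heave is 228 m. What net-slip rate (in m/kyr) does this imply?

dip-slip = heave / cos(dip) = 228 / cos(75.3°) = 898.5 m
net slip = dip-slip / sin(rake) = 898.5 / sin(45°) = 1271 m
rate = 1271 m / 181 ka = 0.00702 m/yr = 7.02 m/kyr

7.02 m/kyr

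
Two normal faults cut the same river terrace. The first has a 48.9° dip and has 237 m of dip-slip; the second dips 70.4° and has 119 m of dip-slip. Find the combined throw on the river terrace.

291 m

throw_A = 237 × sin(48.9°) = 178.6 m
throw_B = 119 × sin(70.4°) = 112.1 m
total = 178.6 + 112.1 = 291 m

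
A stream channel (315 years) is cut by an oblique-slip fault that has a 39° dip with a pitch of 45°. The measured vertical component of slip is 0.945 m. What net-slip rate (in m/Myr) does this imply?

dip-slip = throw / sin(dip) = 0.945 / sin(39°) = 1.502 m
net slip = dip-slip / sin(rake) = 1.502 / sin(45°) = 2.124 m
rate = 2.124 m / 315 years = 0.00674 m/yr = 6740 m/Myr

6740 m/Myr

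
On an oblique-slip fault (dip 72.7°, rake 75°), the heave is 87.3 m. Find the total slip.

304 m

dip-slip = heave / cos(dip) = 87.3 / cos(72.7°) = 293.6 m
net slip = dip-slip / sin(rake) = 293.6 / sin(75°) = 304 m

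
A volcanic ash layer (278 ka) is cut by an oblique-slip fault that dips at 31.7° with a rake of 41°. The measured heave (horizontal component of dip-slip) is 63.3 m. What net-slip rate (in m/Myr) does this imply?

408 m/Myr

dip-slip = heave / cos(dip) = 63.3 / cos(31.7°) = 74.40 m
net slip = dip-slip / sin(rake) = 74.40 / sin(41°) = 113.4 m
rate = 113.4 m / 278 ka = 0.000408 m/yr = 408 m/Myr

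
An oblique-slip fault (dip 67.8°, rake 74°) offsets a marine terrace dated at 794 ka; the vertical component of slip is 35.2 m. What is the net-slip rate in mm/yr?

dip-slip = throw / sin(dip) = 35.2 / sin(67.8°) = 38.02 m
net slip = dip-slip / sin(rake) = 38.02 / sin(74°) = 39.55 m
rate = 39.55 m / 794 ka = 0.0000498 m/yr = 0.0498 mm/yr

0.0498 mm/yr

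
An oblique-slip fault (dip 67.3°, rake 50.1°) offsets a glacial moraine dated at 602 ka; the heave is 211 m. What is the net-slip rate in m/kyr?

dip-slip = heave / cos(dip) = 211 / cos(67.3°) = 546.8 m
net slip = dip-slip / sin(rake) = 546.8 / sin(50.1°) = 712.7 m
rate = 712.7 m / 602 ka = 0.00118 m/yr = 1.18 m/kyr

1.18 m/kyr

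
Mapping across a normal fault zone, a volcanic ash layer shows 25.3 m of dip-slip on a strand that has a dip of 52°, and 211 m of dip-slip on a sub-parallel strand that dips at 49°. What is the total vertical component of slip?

throw_A = 25.3 × sin(52°) = 19.94 m
throw_B = 211 × sin(49°) = 159.2 m
total = 19.94 + 159.2 = 179 m

179 m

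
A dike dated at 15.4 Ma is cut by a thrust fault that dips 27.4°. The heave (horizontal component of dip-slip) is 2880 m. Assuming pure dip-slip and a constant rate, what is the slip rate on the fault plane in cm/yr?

dip-slip = heave / cos(dip) = 2880 m / cos(27.4°) = 3244 m
rate = 3244 m / 15.4 Ma = 0.000211 m/yr = 0.0211 cm/yr

0.0211 cm/yr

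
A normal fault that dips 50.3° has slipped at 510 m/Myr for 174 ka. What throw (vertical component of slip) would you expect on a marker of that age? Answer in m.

68.3 m

dip-slip = rate × time = 510 m/Myr × 174 ka = 88.74 m
throw = dip-slip × sin(dip) = 88.74 × sin(50.3°) = 68.3 m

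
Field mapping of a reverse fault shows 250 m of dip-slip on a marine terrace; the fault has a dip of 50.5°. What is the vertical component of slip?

193 m

throw = dip-slip × sin(dip) = 250 m × sin(50.5°) = 193 m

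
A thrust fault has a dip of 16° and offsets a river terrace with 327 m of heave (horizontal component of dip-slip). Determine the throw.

93.8 m

throw = heave × tan(dip) = 327 × tan(16°) = 93.8 m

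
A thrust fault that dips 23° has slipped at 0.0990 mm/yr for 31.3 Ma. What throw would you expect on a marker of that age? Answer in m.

1210 m

dip-slip = rate × time = 0.0990 mm/yr × 31.3 Ma = 3099 m
throw = dip-slip × sin(dip) = 3099 × sin(23°) = 1210 m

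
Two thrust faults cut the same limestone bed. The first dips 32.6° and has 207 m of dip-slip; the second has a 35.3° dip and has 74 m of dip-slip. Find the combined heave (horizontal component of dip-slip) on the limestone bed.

235 m

heave_A = 207 × cos(32.6°) = 174.4 m
heave_B = 74 × cos(35.3°) = 60.39 m
total = 174.4 + 60.39 = 235 m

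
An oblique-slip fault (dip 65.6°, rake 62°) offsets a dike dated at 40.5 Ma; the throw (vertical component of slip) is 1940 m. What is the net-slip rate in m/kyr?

0.0596 m/kyr

dip-slip = throw / sin(dip) = 1940 / sin(65.6°) = 2130 m
net slip = dip-slip / sin(rake) = 2130 / sin(62°) = 2413 m
rate = 2413 m / 40.5 Ma = 0.0000596 m/yr = 0.0596 m/kyr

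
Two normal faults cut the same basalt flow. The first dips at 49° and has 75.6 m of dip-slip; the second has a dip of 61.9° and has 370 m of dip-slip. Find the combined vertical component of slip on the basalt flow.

383 m

throw_A = 75.6 × sin(49°) = 57.06 m
throw_B = 370 × sin(61.9°) = 326.4 m
total = 57.06 + 326.4 = 383 m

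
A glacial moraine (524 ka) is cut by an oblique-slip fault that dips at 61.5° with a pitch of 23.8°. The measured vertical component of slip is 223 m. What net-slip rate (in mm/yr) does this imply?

1.20 mm/yr

dip-slip = throw / sin(dip) = 223 / sin(61.5°) = 253.8 m
net slip = dip-slip / sin(rake) = 253.8 / sin(23.8°) = 628.8 m
rate = 628.8 m / 524 ka = 0.00120 m/yr = 1.20 mm/yr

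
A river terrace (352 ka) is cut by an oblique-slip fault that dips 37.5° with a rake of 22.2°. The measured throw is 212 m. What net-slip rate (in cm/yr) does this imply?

0.262 cm/yr

dip-slip = throw / sin(dip) = 212 / sin(37.5°) = 348.2 m
net slip = dip-slip / sin(rake) = 348.2 / sin(22.2°) = 921.7 m
rate = 921.7 m / 352 ka = 0.00262 m/yr = 0.262 cm/yr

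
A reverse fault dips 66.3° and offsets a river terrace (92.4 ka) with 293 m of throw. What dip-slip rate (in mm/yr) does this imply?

dip-slip = throw / sin(dip) = 293 m / sin(66.3°) = 320 m
rate = 320 m / 92.4 ka = 0.00346 m/yr = 3.46 mm/yr

3.46 mm/yr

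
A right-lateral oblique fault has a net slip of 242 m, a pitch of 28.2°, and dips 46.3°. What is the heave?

79 m

dip-slip = net slip × sin(rake) = 242 m × sin(28.2°) = 114.4 m
heave = dip-slip × cos(dip) = 114.4 × cos(46.3°) = 79 m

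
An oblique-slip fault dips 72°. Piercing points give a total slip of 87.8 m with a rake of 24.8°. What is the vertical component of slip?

dip-slip = net slip × sin(rake) = 87.8 m × sin(24.8°) = 36.83 m
throw = dip-slip × sin(dip) = 36.83 × sin(72°) = 35 m

35 m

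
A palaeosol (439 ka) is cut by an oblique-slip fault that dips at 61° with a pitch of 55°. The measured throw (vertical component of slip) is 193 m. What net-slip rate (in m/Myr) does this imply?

dip-slip = throw / sin(dip) = 193 / sin(61°) = 220.7 m
net slip = dip-slip / sin(rake) = 220.7 / sin(55°) = 269.4 m
rate = 269.4 m / 439 ka = 0.000614 m/yr = 614 m/Myr

614 m/Myr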